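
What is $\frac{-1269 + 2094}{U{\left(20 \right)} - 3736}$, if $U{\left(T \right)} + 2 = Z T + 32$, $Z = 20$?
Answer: $- \frac{275}{1102} \approx -0.24955$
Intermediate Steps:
$U{\left(T \right)} = 30 + 20 T$ ($U{\left(T \right)} = -2 + \left(20 T + 32\right) = -2 + \left(32 + 20 T\right) = 30 + 20 T$)
$\frac{-1269 + 2094}{U{\left(20 \right)} - 3736} = \frac{-1269 + 2094}{\left(30 + 20 \cdot 20\right) - 3736} = \frac{825}{\left(30 + 400\right) - 3736} = \frac{825}{430 - 3736} = \frac{825}{-3306} = 825 \left(- \frac{1}{3306}\right) = - \frac{275}{1102}$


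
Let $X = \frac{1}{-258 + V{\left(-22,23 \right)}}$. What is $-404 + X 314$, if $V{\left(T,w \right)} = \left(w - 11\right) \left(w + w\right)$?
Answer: $- \frac{59231}{147} \approx -402.93$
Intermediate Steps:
$V{\left(T,w \right)} = 2 w \left(-11 + w\right)$ ($V{\left(T,w \right)} = \left(-11 + w\right) 2 w = 2 w \left(-11 + w\right)$)
$X = \frac{1}{294}$ ($X = \frac{1}{-258 + 2 \cdot 23 \left(-11 + 23\right)} = \frac{1}{-258 + 2 \cdot 23 \cdot 12} = \frac{1}{-258 + 552} = \frac{1}{294} \approx 0.0034014$)
$-404 + X 314 = -404 + \frac{1}{294} \cdot 314 = -404 + \frac{157}{147} = - \frac{59231}{147}$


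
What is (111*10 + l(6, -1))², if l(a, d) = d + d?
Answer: 1227664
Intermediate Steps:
l(a, d) = 2*d
(111*10 + l(6, -1))² = (111*10 + 2*(-1))² = (1110 - 2)² = 1108² = 1227664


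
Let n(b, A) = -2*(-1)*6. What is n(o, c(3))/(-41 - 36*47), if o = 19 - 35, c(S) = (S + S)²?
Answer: -12/1733 ≈ -0.0069244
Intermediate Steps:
c(S) = 4*S² (c(S) = (2*S)² = 4*S²)
o = -16
n(b, A) = 12 (n(b, A) = 2*6 = 12)
n(o, c(3))/(-41 - 36*47) = 12/(-41 - 36*47) = 12/(-41 - 1692) = 12/(-1733) = 12*(-1/1733) = -12/1733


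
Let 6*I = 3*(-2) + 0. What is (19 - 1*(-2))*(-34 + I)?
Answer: -735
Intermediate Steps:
I = -1 (I = (3*(-2) + 0)/6 = (-6 + 0)/6 = (⅙)*(-6) = -1)
(19 - 1*(-2))*(-34 + I) = (19 - 1*(-2))*(-34 - 1) = (19 + 2)*(-35) = 21*(-35) = -735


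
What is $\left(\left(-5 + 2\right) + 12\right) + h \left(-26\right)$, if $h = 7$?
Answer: $-173$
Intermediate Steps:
$\left(\left(-5 + 2\right) + 12\right) + h \left(-26\right) = \left(\left(-5 + 2\right) + 12\right) + 7 \left(-26\right) = \left(-3 + 12\right) - 182 = 9 - 182 = -173$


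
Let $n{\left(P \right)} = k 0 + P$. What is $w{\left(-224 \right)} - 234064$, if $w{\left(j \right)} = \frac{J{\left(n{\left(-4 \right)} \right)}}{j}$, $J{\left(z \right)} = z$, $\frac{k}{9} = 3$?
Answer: $- \frac{13107583}{56} \approx -2.3406 \cdot 10^{5}$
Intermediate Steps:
$k = 27$ ($k = 9 \cdot 3 = 27$)
$n{\left(P \right)} = P$ ($n{\left(P \right)} = 27 \cdot 0 + P = 0 + P = P$)
$w{\left(j \right)} = - \frac{4}{j}$
$w{\left(-224 \right)} - 234064 = - \frac{4}{-224} - 234064 = \left(-4\right) \left(- \frac{1}{224}\right) - 234064 = \frac{1}{56} - 234064 = - \frac{13107583}{56}$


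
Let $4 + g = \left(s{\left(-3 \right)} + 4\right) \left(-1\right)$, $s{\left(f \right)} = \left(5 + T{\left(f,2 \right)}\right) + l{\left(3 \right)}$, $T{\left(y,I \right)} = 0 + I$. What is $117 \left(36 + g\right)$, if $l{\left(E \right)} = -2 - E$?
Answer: $3042$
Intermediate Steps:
$T{\left(y,I \right)} = I$
$s{\left(f \right)} = 2$ ($s{\left(f \right)} = \left(5 + 2\right) - 5 = 7 - 5 = 2$)
$g = -10$ ($g = -4 + \left(2 + 4\right) \left(-1\right) = -4 + 6 \left(-1\right) = -4 - 6 = -10$)
$117 \left(36 + g\right) = 117 \left(36 - 10\right) = 117 \cdot 26 = 3042$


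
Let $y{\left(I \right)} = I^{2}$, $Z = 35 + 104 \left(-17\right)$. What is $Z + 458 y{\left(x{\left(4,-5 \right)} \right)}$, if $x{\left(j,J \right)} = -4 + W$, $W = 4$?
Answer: $-1733$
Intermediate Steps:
$x{\left(j,J \right)} = 0$ ($x{\left(j,J \right)} = -4 + 4 = 0$)
$Z = -1733$ ($Z = 35 - 1768 = -1733$)
$Z + 458 y{\left(x{\left(4,-5 \right)} \right)} = -1733 + 458 \cdot 0^{2} = -1733 + 458 \cdot 0 = -1733 + 0 = -1733$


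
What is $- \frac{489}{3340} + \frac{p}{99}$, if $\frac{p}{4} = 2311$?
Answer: $\frac{30826549}{330660} \approx 93.227$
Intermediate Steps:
$p = 9244$ ($p = 4 \cdot 2311 = 9244$)
$- \frac{489}{3340} + \frac{p}{99} = - \frac{489}{3340} + \frac{9244}{99} = \frac{30826549}{330660}$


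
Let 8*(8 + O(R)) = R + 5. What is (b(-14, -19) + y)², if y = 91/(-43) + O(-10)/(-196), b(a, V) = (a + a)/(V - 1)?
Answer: 51364329769/113649894400 ≈ 0.45195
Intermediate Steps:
O(R) = -59/8 + R/8 (O(R) = -8 + (R + 5)/8 = -8 + (5 + R)/8 = -8 + (5/8 + R/8) = -59/8 + R/8)
b(a, V) = 2*a/(-1 + V) (b(a, V) = (2*a)/(-1 + V) = 2*a/(-1 + V))
y = -139721/67424 (y = 91/(-43) + (-59/8 + (⅛)*(-10))/(-196) = 91*(-1/43) + (-59/8 - 5/4)*(-1/196) = -91/43 - 69/8*(-1/196) = -91/43 + 69/1568 = -139721/67424 ≈ -2.0723)
(b(-14, -19) + y)² = (2*(-14)/(-1 - 19) - 139721/67424)² = (2*(-14)/(-20) - 139721/67424)² = (2*(-14)*(-1/20) - 139721/67424)² = (7/5 - 139721/67424)² = (-226637/337120)² = 51364329769/113649894400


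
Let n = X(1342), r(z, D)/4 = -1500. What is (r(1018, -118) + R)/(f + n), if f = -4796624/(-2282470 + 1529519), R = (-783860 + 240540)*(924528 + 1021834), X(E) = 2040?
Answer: -99530466341316980/192602083 ≈ -5.1677e+8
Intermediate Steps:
r(z, D) = -6000 (r(z, D) = 4*(-1500) = -6000)
R = -1057497401840 (R = -543320*1946362 = -1057497401840)
f = 4796624/752951 (f = -4796624/(-752951) = -4796624*(-1/752951) = 4796624/752951 ≈ 6.3704)
n = 2040
(r(1018, -118) + R)/(f + n) = (-6000 - 1057497401840)/(4796624/752951 + 2040) = -1057497407840/1540816664/752951 = -1057497407840*752951/1540816664 = -99530466341316980/192602083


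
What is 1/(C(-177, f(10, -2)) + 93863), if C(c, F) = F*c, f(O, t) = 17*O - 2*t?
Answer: 1/63065 ≈ 1.5857e-5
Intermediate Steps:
f(O, t) = -2*t + 17*O
1/(C(-177, f(10, -2)) + 93863) = 1/((-2*(-2) + 17*10)*(-177) + 93863) = 1/((4 + 170)*(-177) + 93863) = 1/(174*(-177) + 93863) = 1/(-30798 + 93863) = 1/63065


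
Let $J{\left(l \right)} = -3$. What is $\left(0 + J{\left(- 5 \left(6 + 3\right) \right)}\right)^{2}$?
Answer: $9$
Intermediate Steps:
$\left(0 + J{\left(- 5 \left(6 + 3\right) \right)}\right)^{2} = \left(0 - 3\right)^{2} = \left(-3\right)^{2} = 9$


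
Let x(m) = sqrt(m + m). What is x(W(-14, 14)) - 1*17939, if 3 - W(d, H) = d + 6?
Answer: -17939 + sqrt(22) ≈ -17934.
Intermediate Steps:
W(d, H) = -3 - d (W(d, H) = 3 - (d + 6) = 3 - (6 + d) = 3 + (-6 - d) = -3 - d)
x(m) = sqrt(2)*sqrt(m) (x(m) = sqrt(2*m) = sqrt(2)*sqrt(m))
x(W(-14, 14)) - 1*17939 = sqrt(2)*sqrt(-3 - 1*(-14)) - 1*17939 = sqrt(2)*sqrt(-3 + 14) - 17939 = sqrt(2)*sqrt(11) - 17939 = sqrt(22) - 17939 = -17939 + sqrt(22)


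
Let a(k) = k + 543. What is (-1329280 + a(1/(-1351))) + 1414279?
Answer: 115567241/1351 ≈ 85542.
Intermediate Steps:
a(k) = 543 + k
(-1329280 + a(1/(-1351))) + 1414279 = (-1329280 + (543 + 1/(-1351))) + 1414279 = (-1329280 + (543 - 1/1351)) + 1414279 = (-1329280 + 733592/1351) + 1414279 = -1795123688/1351 + 1414279 = 115567241/1351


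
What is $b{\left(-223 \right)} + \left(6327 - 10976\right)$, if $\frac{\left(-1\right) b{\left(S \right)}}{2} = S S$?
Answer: $-104107$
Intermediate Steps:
$b{\left(S \right)} = - 2 S^{2}$ ($b{\left(S \right)} = - 2 S S = - 2 S^{2}$)
$b{\left(-223 \right)} + \left(6327 - 10976\right) = - 2 \left(-223\right)^{2} + \left(6327 - 10976\right) = \left(-2\right) 49729 + \left(6327 - 10976\right) = -99458 - 4649 = -104107$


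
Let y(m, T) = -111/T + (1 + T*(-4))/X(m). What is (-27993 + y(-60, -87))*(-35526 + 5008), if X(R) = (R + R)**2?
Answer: 178367545659661/208800 ≈ 8.5425e+8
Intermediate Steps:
X(R) = 4*R**2 (X(R) = (2*R)**2 = 4*R**2)
y(m, T) = -111/T + (1 - 4*T)/(4*m**2) (y(m, T) = -111/T + (1 + T*(-4))/((4*m**2)) = -111/T + (1 - 4*T)*(1/(4*m**2)) = -111/T + (1 - 4*T)/(4*m**2))
(-27993 + y(-60, -87))*(-35526 + 5008) = (-27993 + (-111/(-87) + (1/4)/(-60)**2 - 1*(-87)/(-60)**2))*(-35526 + 5008) = (-27993 + (-111*(-1/87) + (1/4)*(1/3600) - 1*(-87)*1/3600))*(-30518) = (-27993 + (37/29 + 1/14400 + 29/1200))*(-30518) = (-27993 + 542921/417600)*(-30518) = -11689333879/417600*(-30518) = 178367545659661/208800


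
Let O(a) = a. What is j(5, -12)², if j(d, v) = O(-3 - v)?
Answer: 81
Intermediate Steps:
j(d, v) = -3 - v
j(5, -12)² = (-3 - 1*(-12))² = (-3 + 12)² = 9² = 81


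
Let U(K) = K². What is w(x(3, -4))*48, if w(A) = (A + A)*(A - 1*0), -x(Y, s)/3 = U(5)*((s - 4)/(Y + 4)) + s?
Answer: 44914176/49 ≈ 9.1662e+5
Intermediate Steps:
x(Y, s) = -3*s - 75*(-4 + s)/(4 + Y) (x(Y, s) = -3*(5²*((s - 4)/(Y + 4)) + s) = -3*(25*((-4 + s)/(4 + Y)) + s) = -3*(25*(-4 + s)/(4 + Y) + s) = -3*(s + 25*(-4 + s)/(4 + Y)) = -3*s - 75*(-4 + s)/(4 + Y))
w(A) = 2*A² (w(A) = (2*A)*(A + 0) = (2*A)*A = 2*A²)
w(x(3, -4))*48 = (2*(3*(100 - 29*(-4) - 1*3*(-4))/(4 + 3))²)*48 = (2*(3*(100 + 116 + 12)/7)²)*48 = (2*(3*(⅐)*228)²)*48 = (2*(684/7)²)*48 = (2*(467856/49))*48 = (935712/49)*48 = 44914176/49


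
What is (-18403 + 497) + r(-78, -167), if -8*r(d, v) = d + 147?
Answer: -143317/8 ≈ -17915.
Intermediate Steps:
r(d, v) = -147/8 - d/8 (r(d, v) = -(d + 147)/8 = -(147 + d)/8 = -147/8 - d/8)
(-18403 + 497) + r(-78, -167) = (-18403 + 497) + (-147/8 - ⅛*(-78)) = -17906 + (-147/8 + 39/4) = -17906 - 69/8 = -143317/8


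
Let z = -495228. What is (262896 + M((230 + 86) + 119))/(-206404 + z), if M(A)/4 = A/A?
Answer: -65725/175408 ≈ -0.37470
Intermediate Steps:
M(A) = 4 (M(A) = 4*(A/A) = 4*1 = 4)
(262896 + M((230 + 86) + 119))/(-206404 + z) = (262896 + 4)/(-206404 - 495228) = 262900/(-701632) = 262900*(-1/701632) = -65725/175408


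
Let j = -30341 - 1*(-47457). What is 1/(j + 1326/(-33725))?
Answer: 33725/577235774 ≈ 5.8425e-5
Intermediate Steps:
j = 17116 (j = -30341 + 47457 = 17116)
1/(j + 1326/(-33725)) = 1/(17116 + 1326/(-33725)) = 1/(17116 + 1326*(-1/33725)) = 1/(17116 - 1326/33725) = 1/(577235774/33725) = 33725/577235774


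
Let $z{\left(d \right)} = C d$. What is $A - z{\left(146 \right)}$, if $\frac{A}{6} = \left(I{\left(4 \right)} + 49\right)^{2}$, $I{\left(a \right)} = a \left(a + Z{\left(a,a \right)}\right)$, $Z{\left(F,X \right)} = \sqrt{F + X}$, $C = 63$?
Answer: $16920 + 6240 \sqrt{2} \approx 25745.0$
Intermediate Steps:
$I{\left(a \right)} = a \left(a + \sqrt{2} \sqrt{a}\right)$ ($I{\left(a \right)} = a \left(a + \sqrt{a + a}\right) = a \left(a + \sqrt{2 a}\right) = a \left(a + \sqrt{2} \sqrt{a}\right)$)
$z{\left(d \right)} = 63 d$
$A = 6 \left(65 + 8 \sqrt{2}\right)^{2}$ ($A = 6 \left(4 \left(4 + \sqrt{2} \sqrt{4}\right) + 49\right)^{2} = 6 \left(4 \left(4 + \sqrt{2} \cdot 2\right) + 49\right)^{2} = 6 \left(4 \left(4 + 2 \sqrt{2}\right) + 49\right)^{2} = 6 \left(\left(16 + 8 \sqrt{2}\right) + 49\right)^{2} = 6 \left(65 + 8 \sqrt{2}\right)^{2} \approx 34943.0$)
$A - z{\left(146 \right)} = \left(26118 + 6240 \sqrt{2}\right) - 63 \cdot 146 = \left(26118 + 6240 \sqrt{2}\right) - 9198 = 16920 + 6240 \sqrt{2}$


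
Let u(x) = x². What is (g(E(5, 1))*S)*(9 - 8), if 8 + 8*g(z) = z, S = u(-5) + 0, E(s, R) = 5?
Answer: -75/8 ≈ -9.3750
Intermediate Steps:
S = 25 (S = (-5)² + 0 = 25 + 0 = 25)
g(z) = -1 + z/8
(g(E(5, 1))*S)*(9 - 8) = ((-1 + (⅛)*5)*25)*(9 - 8) = ((-1 + 5/8)*25)*1 = -3/8*25*1 = -75/8*1 = -75/8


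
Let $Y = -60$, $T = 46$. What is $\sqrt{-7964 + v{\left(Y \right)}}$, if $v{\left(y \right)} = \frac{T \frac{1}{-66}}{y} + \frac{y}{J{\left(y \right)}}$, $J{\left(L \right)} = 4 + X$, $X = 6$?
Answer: $\frac{i \sqrt{867931735}}{330} \approx 89.275 i$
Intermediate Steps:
$J{\left(L \right)} = 10$ ($J{\left(L \right)} = 4 + 6 = 10$)
$v{\left(y \right)} = - \frac{23}{33 y} + \frac{y}{10}$ ($v{\left(y \right)} = \frac{46 \frac{1}{-66}}{y} + \frac{y}{10} = \frac{46 \left(- \frac{1}{66}\right)}{y} + y \frac{1}{10} = - \frac{23}{33 y} + \frac{y}{10}$)
$\sqrt{-7964 + v{\left(Y \right)}} = \sqrt{-7964 + \left(- \frac{23}{33 \left(-60\right)} + \frac{1}{10} \left(-60\right)\right)} = \sqrt{-7964 - \frac{11857}{1980}} = \sqrt{- \frac{15780577}{1980}} = \frac{i \sqrt{867931735}}{330}$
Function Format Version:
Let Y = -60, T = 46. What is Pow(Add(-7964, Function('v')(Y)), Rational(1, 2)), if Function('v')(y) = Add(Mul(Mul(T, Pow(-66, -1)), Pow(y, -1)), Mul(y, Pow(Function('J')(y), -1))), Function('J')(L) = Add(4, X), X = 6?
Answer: Mul(Rational(1, 330), I, Pow(867931735, Rational(1, 2))) ≈ Mul(89.275, I)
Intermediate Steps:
Function('J')(L) = 10 (Function('J')(L) = Add(4, 6) = 10)
Function('v')(y) = Add(Mul(Rational(-23, 33), Pow(y, -1)), Mul(Rational(1, 10), y)) (Function('v')(y) = Add(Mul(Mul(46, Pow(-66, -1)), Pow(y, -1)), Mul(y, Pow(10, -1))) = Add(Mul(Mul(46, Rational(-1, 66)), Pow(y, -1)), Mul(y, Rational(1, 10))) = Add(Mul(Rational(-23, 33), Pow(y, -1)), Mul(Rational(1, 10), y)))
Pow(Add(-7964, Function('v')(Y)), Rational(1, 2)) = Pow(Add(-7964, Add(Mul(Rational(-23, 33), Pow(-60, -1)), Mul(Rational(1, 10), -60))), Rational(1, 2)) = Pow(Add(-7964, Add(Mul(Rational(-23, 33), Rational(-1, 60)), -6)), Rational(1, 2)) = Pow(Add(-7964, Add(Rational(23, 1980), -6)), Rational(1, 2)) = Pow(Add(-7964, Rational(-11857, 1980)), Rational(1, 2)) = Pow(Rational(-15780577, 1980), Rational(1, 2)) = Mul(Rational(1, 330), I, Pow(867931735, Rational(1, 2)))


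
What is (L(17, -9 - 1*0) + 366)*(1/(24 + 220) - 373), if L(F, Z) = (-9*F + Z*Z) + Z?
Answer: -25938135/244 ≈ -1.0630e+5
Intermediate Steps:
L(F, Z) = Z + Z² - 9*F (L(F, Z) = (-9*F + Z²) + Z = (Z² - 9*F) + Z = Z + Z² - 9*F)
(L(17, -9 - 1*0) + 366)*(1/(24 + 220) - 373) = (((-9 - 1*0) + (-9 - 1*0)² - 9*17) + 366)*(1/(24 + 220) - 373) = (((-9 + 0) + (-9 + 0)² - 153) + 366)*(1/244 - 373) = ((-9 + (-9)² - 153) + 366)*(1/244 - 373) = ((-9 + 81 - 153) + 366)*(-91011/244) = (-81 + 366)*(-91011/244) = 285*(-91011/244) = -25938135/244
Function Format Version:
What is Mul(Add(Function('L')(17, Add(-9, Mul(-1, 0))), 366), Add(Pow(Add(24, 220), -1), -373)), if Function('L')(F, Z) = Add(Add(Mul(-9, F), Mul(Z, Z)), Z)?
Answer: Rational(-25938135, 244) ≈ -1.0630e+5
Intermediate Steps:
Function('L')(F, Z) = Add(Z, Pow(Z, 2), Mul(-9, F)) (Function('L')(F, Z) = Add(Add(Mul(-9, F), Pow(Z, 2)), Z) = Add(Add(Pow(Z, 2), Mul(-9, F)), Z) = Add(Z, Pow(Z, 2), Mul(-9, F)))
Mul(Add(Function('L')(17, Add(-9, Mul(-1, 0))), 366), Add(Pow(Add(24, 220), -1), -373)) = Mul(Add(Add(Add(-9, Mul(-1, 0)), Pow(Add(-9, Mul(-1, 0)), 2), Mul(-9, 17)), 366), Add(Pow(Add(24, 220), -1), -373)) = Mul(Add(Add(Add(-9, 0), Pow(Add(-9, 0), 2), -153), 366), Add(Pow(244, -1), -373)) = Mul(Add(Add(-9, Pow(-9, 2), -153), 366), Add(Rational(1, 244), -373)) = Mul(Add(Add(-9, 81, -153), 366), Rational(-91011, 244)) = Mul(Add(-81, 366), Rational(-91011, 244)) = Mul(285, Rational(-91011, 244)) = Rational(-25938135, 244)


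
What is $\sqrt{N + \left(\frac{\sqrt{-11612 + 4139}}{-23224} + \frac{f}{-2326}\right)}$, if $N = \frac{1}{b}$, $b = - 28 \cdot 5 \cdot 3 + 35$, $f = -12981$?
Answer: $\frac{\sqrt{150796481337620435240 - 1164013239385150 i \sqrt{7473}}}{5199331060} \approx 2.3618 - 0.00078801 i$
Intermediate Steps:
$b = -385$ ($b = \left(-28\right) 15 + 35 = -420 + 35 = -385$)
$N = - \frac{1}{385}$ ($N = \frac{1}{-385} = - \frac{1}{385} \approx -0.0025974$)
$\sqrt{N + \left(\frac{\sqrt{-11612 + 4139}}{-23224} + \frac{f}{-2326}\right)} = \sqrt{- \frac{1}{385} + \left(\frac{\sqrt{-11612 + 4139}}{-23224} - \frac{12981}{-2326}\right)} = \sqrt{- \frac{1}{385} + \left(\sqrt{-7473} \left(- \frac{1}{23224}\right) - - \frac{12981}{2326}\right)} = \sqrt{- \frac{1}{385} + \left(i \sqrt{7473} \left(- \frac{1}{23224}\right) + \frac{12981}{2326}\right)} = \sqrt{- \frac{1}{385} + \left(- \frac{i \sqrt{7473}}{23224} + \frac{12981}{2326}\right)} = \sqrt{- \frac{1}{385} + \left(\frac{12981}{2326} - \frac{i \sqrt{7473}}{23224}\right)} = \sqrt{\frac{4995359}{895510} - \frac{i \sqrt{7473}}{23224}}$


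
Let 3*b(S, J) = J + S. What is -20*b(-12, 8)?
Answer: 80/3 ≈ 26.667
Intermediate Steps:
b(S, J) = J/3 + S/3 (b(S, J) = (J + S)/3 = J/3 + S/3)
-20*b(-12, 8) = -20*((⅓)*8 + (⅓)*(-12)) = -20*(8/3 - 4) = -20*(-4/3) = 80/3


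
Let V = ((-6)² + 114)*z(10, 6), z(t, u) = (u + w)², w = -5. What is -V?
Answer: -150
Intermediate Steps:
z(t, u) = (-5 + u)² (z(t, u) = (u - 5)² = (-5 + u)²)
V = 150 (V = ((-6)² + 114)*(-5 + 6)² = (36 + 114)*1² = 150*1 = 150)
-V = -1*150 = -150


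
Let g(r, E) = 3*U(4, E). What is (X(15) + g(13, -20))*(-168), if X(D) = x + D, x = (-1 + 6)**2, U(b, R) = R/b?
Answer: -4200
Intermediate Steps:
x = 25 (x = 5**2 = 25)
X(D) = 25 + D
g(r, E) = 3*E/4 (g(r, E) = 3*(E/4) = 3*E/4)
(X(15) + g(13, -20))*(-168) = ((25 + 15) + (3/4)*(-20))*(-168) = (40 - 15)*(-168) = 25*(-168) = -4200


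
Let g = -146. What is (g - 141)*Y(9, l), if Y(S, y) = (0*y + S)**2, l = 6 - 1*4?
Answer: -23247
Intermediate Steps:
l = 2 (l = 6 - 4 = 2)
Y(S, y) = S**2 (Y(S, y) = (0 + S)**2 = S**2)
(g - 141)*Y(9, l) = (-146 - 141)*9**2 = -287*81 = -23247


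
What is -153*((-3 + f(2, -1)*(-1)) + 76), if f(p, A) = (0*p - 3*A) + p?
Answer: -10404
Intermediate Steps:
f(p, A) = p - 3*A (f(p, A) = (0 - 3*A) + p = -3*A + p = p - 3*A)
-153*((-3 + f(2, -1)*(-1)) + 76) = -153*((-3 + (2 - 3*(-1))*(-1)) + 76) = -153*((-3 + (2 + 3)*(-1)) + 76) = -153*((-3 + 5*(-1)) + 76) = -153*((-3 - 5) + 76) = -153*(-8 + 76) = -153*68 = -10404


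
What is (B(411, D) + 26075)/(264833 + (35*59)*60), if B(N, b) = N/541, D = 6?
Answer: 14106986/210304553 ≈ 0.067079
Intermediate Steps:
B(N, b) = N/541 (B(N, b) = N*(1/541) = N/541)
(B(411, D) + 26075)/(264833 + (35*59)*60) = ((1/541)*411 + 26075)/(264833 + (35*59)*60) = (411/541 + 26075)/(264833 + 2065*60) = 14106986/(541*(264833 + 123900)) = (14106986/541)/388733 = (14106986/541)*(1/388733) = 14106986/210304553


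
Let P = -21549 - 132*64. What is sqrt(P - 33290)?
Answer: I*sqrt(63287) ≈ 251.57*I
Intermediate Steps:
P = -29997 (P = -21549 - 8448 = -29997)
sqrt(P - 33290) = sqrt(-29997 - 33290) = sqrt(-63287) = I*sqrt(63287)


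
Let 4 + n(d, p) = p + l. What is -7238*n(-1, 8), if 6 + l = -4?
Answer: 43428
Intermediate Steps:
l = -10 (l = -6 - 4 = -10)
n(d, p) = -14 + p (n(d, p) = -4 + (p - 10) = -4 + (-10 + p) = -14 + p)
-7238*n(-1, 8) = -7238*(-14 + 8) = -7238*(-6) = 43428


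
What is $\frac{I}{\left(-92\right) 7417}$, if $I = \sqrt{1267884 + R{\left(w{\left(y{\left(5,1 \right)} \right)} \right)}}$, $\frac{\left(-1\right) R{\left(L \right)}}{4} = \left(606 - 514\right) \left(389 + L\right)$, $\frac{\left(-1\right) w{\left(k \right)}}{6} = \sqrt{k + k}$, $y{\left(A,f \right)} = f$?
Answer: $- \frac{\sqrt{281183 + 552 \sqrt{2}}}{341182} \approx -0.0015564$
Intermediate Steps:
$w{\left(k \right)} = - 6 \sqrt{2} \sqrt{k}$ ($w{\left(k \right)} = - 6 \sqrt{k + k} = - 6 \sqrt{2 k} = - 6 \sqrt{2} \sqrt{k}$)
$R{\left(L \right)} = -143152 - 368 L$ ($R{\left(L \right)} = - 4 \left(606 - 514\right) \left(389 + L\right) = - 4 \cdot 92 \left(389 + L\right) = - 4 \left(35788 + 92 L\right) = -143152 - 368 L$)
$I = \sqrt{1124732 + 2208 \sqrt{2}}$ ($I = \sqrt{1267884 - \left(143152 + 368 \left(- 6 \sqrt{2} \sqrt{1}\right)\right)} = \sqrt{1267884 - \left(143152 + 368 \left(\left(-6\right) \sqrt{2} \cdot 1\right)\right)} = \sqrt{1267884 - \left(143152 + 368 \left(- 6 \sqrt{2}\right)\right)} = \sqrt{1267884 - \left(143152 - 2208 \sqrt{2}\right)} = \sqrt{1124732 + 2208 \sqrt{2}} \approx 1062.0$)
$\frac{I}{\left(-92\right) 7417} = \frac{2 \sqrt{281183 + 552 \sqrt{2}}}{\left(-92\right) 7417} = \frac{2 \sqrt{281183 + 552 \sqrt{2}}}{-682364} = 2 \sqrt{281183 + 552 \sqrt{2}} \left(- \frac{1}{682364}\right) = - \frac{\sqrt{281183 + 552 \sqrt{2}}}{341182}$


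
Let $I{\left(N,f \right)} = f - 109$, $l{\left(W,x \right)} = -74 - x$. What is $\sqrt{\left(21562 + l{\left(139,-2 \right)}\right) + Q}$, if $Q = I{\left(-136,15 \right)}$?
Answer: $2 \sqrt{5349} \approx 146.27$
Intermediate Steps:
$I{\left(N,f \right)} = -109 + f$
$Q = -94$ ($Q = -109 + 15 = -94$)
$\sqrt{\left(21562 + l{\left(139,-2 \right)}\right) + Q} = \sqrt{\left(21562 - 72\right) - 94} = \sqrt{21490 - 94} = \sqrt{21396} = 2 \sqrt{5349}$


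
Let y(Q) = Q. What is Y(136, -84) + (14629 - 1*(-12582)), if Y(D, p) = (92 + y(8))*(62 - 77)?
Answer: 25711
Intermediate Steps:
Y(D, p) = -1500 (Y(D, p) = (92 + 8)*(62 - 77) = 100*(-15) = -1500)
Y(136, -84) + (14629 - 1*(-12582)) = -1500 + (14629 - 1*(-12582)) = -1500 + (14629 + 12582) = -1500 + 27211 = 25711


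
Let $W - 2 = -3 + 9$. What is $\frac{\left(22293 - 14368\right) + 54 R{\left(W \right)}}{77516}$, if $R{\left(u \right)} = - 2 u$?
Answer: $\frac{7061}{77516} \approx 0.091091$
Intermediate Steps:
$W = 8$ ($W = 2 + \left(-3 + 9\right) = 2 + 6 = 8$)
$\frac{\left(22293 - 14368\right) + 54 R{\left(W \right)}}{77516} = \frac{\left(22293 - 14368\right) + 54 \left(\left(-2\right) 8\right)}{77516} = \left(7925 + 54 \left(-16\right)\right) \frac{1}{77516} = \left(7925 - 864\right) \frac{1}{77516} = 7061 \cdot \frac{1}{77516} = \frac{7061}{77516}$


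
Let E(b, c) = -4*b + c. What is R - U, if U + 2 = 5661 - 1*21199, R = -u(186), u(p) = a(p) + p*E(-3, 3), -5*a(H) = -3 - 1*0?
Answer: 63747/5 ≈ 12749.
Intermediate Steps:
a(H) = ⅗ (a(H) = -(-3 - 1*0)/5 = -(-3 + 0)/5 = -⅕*(-3) = ⅗)
E(b, c) = c - 4*b
u(p) = ⅗ + 15*p (u(p) = ⅗ + p*(3 - 4*(-3)) = ⅗ + p*(3 + 12) = ⅗ + p*15 = ⅗ + 15*p)
R = -13953/5 (R = -(⅗ + 15*186) = -(⅗ + 2790) = -1*13953/5 = -13953/5 ≈ -2790.6)
U = -15540 (U = -2 + (5661 - 1*21199) = -2 + (5661 - 21199) = -2 - 15538 = -15540)
R - U = -13953/5 - 1*(-15540) = -13953/5 + 15540 = 63747/5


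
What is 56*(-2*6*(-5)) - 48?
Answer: 3312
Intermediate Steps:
56*(-2*6*(-5)) - 48 = 56*(-12*(-5)) - 48 = 56*60 - 48 = 3360 - 48 = 3312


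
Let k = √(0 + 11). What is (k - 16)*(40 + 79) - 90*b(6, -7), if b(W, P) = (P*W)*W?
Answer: 20776 + 119*√11 ≈ 21171.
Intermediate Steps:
k = √11 ≈ 3.3166
b(W, P) = P*W²
(k - 16)*(40 + 79) - 90*b(6, -7) = (√11 - 16)*(40 + 79) - (-630)*6² = (-16 + √11)*119 - (-630)*36 = (-1904 + 119*√11) - 90*(-252) = (-1904 + 119*√11) + 22680 = 20776 + 119*√11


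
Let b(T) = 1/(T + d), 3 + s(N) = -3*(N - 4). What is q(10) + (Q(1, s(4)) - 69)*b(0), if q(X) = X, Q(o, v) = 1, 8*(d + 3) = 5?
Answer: 734/19 ≈ 38.632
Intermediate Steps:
d = -19/8 (d = -3 + (⅛)*5 = -3 + 5/8 = -19/8 ≈ -2.3750)
s(N) = 9 - 3*N (s(N) = -3 - 3*(N - 4) = -3 - 3*(-4 + N) = -3 + (12 - 3*N) = 9 - 3*N)
b(T) = 1/(-19/8 + T) (b(T) = 1/(T - 19/8) = 1/(-19/8 + T))
q(10) + (Q(1, s(4)) - 69)*b(0) = 10 + (1 - 69)*(8/(-19 + 8*0)) = 10 - 544/(-19 + 0) = 10 - 544/(-19) = 10 - 544*(-1)/19 = 10 - 68*(-8/19) = 10 + 544/19 = 734/19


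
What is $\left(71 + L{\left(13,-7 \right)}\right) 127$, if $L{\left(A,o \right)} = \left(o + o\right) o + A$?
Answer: $23114$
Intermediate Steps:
$L{\left(A,o \right)} = A + 2 o^{2}$ ($L{\left(A,o \right)} = 2 o o + A = 2 o^{2} + A = A + 2 o^{2}$)
$\left(71 + L{\left(13,-7 \right)}\right) 127 = \left(71 + \left(13 + 2 \left(-7\right)^{2}\right)\right) 127 = \left(71 + \left(13 + 2 \cdot 49\right)\right) 127 = \left(71 + \left(13 + 98\right)\right) 127 = \left(71 + 111\right) 127 = 182 \cdot 127 = 23114$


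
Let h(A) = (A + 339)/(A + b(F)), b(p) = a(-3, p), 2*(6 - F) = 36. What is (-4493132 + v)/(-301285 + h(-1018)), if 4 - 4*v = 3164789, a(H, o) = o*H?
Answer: 3459473561/197240794 ≈ 17.539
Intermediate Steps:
a(H, o) = H*o
F = -12 (F = 6 - ½*36 = 6 - 18 = -12)
v = -3164785/4 (v = 1 - ¼*3164789 = 1 - 3164789/4 = -3164785/4 ≈ -7.9120e+5)
b(p) = -3*p
h(A) = (339 + A)/(36 + A) (h(A) = (A + 339)/(A - 3*(-12)) = (339 + A)/(A + 36) = (339 + A)/(36 + A))
(-4493132 + v)/(-301285 + h(-1018)) = (-4493132 - 3164785/4)/(-301285 + (339 - 1018)/(36 - 1018)) = -21137313/(4*(-301285 - 679/(-982))) = -21137313/(4*(-301285 - 1/982*(-679))) = -21137313/(4*(-301285 + 679/982)) = -21137313/(4*(-295861191/982)) = -21137313/4*(-982/295861191) = 3459473561/197240794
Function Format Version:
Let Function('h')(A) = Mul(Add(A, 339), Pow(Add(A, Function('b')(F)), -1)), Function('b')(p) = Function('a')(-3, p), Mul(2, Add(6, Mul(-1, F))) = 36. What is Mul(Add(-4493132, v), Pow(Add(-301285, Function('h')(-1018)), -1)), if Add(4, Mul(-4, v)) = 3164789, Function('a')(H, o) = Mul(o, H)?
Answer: Rational(3459473561, 197240794) ≈ 17.539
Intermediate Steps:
Function('a')(H, o) = Mul(H, o)
F = -12 (F = Add(6, Mul(Rational(-1, 2), 36)) = Add(6, -18) = -12)
v = Rational(-3164785, 4) (v = Add(1, Mul(Rational(-1, 4), 3164789)) = Add(1, Rational(-3164789, 4)) = Rational(-3164785, 4) ≈ -7.9120e+5)
Function('b')(p) = Mul(-3, p)
Function('h')(A) = Mul(Pow(Add(36, A), -1), Add(339, A)) (Function('h')(A) = Mul(Add(A, 339), Pow(Add(A, Mul(-3, -12)), -1)) = Mul(Add(339, A), Pow(Add(A, 36), -1)) = Mul(Add(339, A), Pow(Add(36, A), -1)) = Mul(Pow(Add(36, A), -1), Add(339, A)))
Mul(Add(-4493132, v), Pow(Add(-301285, Function('h')(-1018)), -1)) = Mul(Add(-4493132, Rational(-3164785, 4)), Pow(Add(-301285, Mul(Pow(Add(36, -1018), -1), Add(339, -1018))), -1)) = Mul(Rational(-21137313, 4), Pow(Add(-301285, Mul(Pow(-982, -1), -679)), -1)) = Mul(Rational(-21137313, 4), Pow(Add(-301285, Mul(Rational(-1, 982), -679)), -1)) = Mul(Rational(-21137313, 4), Pow(Add(-301285, Rational(679, 982)), -1)) = Mul(Rational(-21137313, 4), Pow(Rational(-295861191, 982), -1)) = Mul(Rational(-21137313, 4), Rational(-982, 295861191)) = Rational(3459473561, 197240794)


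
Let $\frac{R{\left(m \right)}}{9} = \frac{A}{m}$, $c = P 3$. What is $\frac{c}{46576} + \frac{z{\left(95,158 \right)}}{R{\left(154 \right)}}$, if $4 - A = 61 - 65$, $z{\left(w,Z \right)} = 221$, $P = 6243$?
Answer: $\frac{198314509}{419184} \approx 473.1$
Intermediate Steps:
$c = 18729$ ($c = 6243 \cdot 3 = 18729$)
$A = 8$ ($A = 4 - \left(61 - 65\right) = 4 - -4 = 4 + 4 = 8$)
$R{\left(m \right)} = \frac{72}{m}$ ($R{\left(m \right)} = 9 \frac{8}{m} = \frac{72}{m}$)
$\frac{c}{46576} + \frac{z{\left(95,158 \right)}}{R{\left(154 \right)}} = \frac{18729}{46576} + \frac{221}{72 \cdot \frac{1}{154}} = 18729 \cdot \frac{1}{46576} + \frac{221}{72 \cdot \frac{1}{154}} = \frac{18729}{46576} + \frac{221}{\frac{36}{77}} = \frac{18729}{46576} + 221 \cdot \frac{77}{36} = \frac{18729}{46576} + \frac{17017}{36} = \frac{198314509}{419184}$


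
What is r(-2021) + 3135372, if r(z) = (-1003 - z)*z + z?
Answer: 1075973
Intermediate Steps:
r(z) = z + z*(-1003 - z) (r(z) = z*(-1003 - z) + z = z + z*(-1003 - z))
r(-2021) + 3135372 = -1*(-2021)*(1002 - 2021) + 3135372 = -1*(-2021)*(-1019) + 3135372 = -2059399 + 3135372 = 1075973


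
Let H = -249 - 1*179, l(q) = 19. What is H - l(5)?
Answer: -447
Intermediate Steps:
H = -428 (H = -249 - 179 = -428)
H - l(5) = -428 - 1*19 = -428 - 19 = -447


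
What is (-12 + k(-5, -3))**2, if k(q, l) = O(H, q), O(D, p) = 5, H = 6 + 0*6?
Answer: 49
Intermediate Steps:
H = 6 (H = 6 + 0 = 6)
k(q, l) = 5
(-12 + k(-5, -3))**2 = (-12 + 5)**2 = (-7)**2 = 49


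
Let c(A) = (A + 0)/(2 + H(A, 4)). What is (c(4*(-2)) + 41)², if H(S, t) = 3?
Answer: 38809/25 ≈ 1552.4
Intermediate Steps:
c(A) = A/5 (c(A) = (A + 0)/(2 + 3) = A/5)
(c(4*(-2)) + 41)² = ((4*(-2))/5 + 41)² = ((⅕)*(-8) + 41)² = (-8/5 + 41)² = (197/5)² = 38809/25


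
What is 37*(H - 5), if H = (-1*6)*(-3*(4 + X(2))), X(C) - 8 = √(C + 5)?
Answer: 7807 + 666*√7 ≈ 9569.1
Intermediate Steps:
X(C) = 8 + √(5 + C) (X(C) = 8 + √(C + 5) = 8 + √(5 + C))
H = 216 + 18*√7 (H = (-1*6)*(-3*(4 + (8 + √(5 + 2)))) = -(-18)*(4 + (8 + √7)) = -(-18)*(12 + √7) = -6*(-36 - 3*√7) = 216 + 18*√7 ≈ 263.62)
37*(H - 5) = 37*((216 + 18*√7) - 5) = 37*(211 + 18*√7) = 7807 + 666*√7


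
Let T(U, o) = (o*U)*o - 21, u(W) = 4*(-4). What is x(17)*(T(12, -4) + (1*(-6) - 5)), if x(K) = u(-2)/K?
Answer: -2560/17 ≈ -150.59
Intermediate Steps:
u(W) = -16
x(K) = -16/K
T(U, o) = -21 + U*o**2 (T(U, o) = (U*o)*o - 21 = U*o**2 - 21 = -21 + U*o**2)
x(17)*(T(12, -4) + (1*(-6) - 5)) = (-16/17)*((-21 + 12*(-4)**2) + (1*(-6) - 5)) = (-16*1/17)*((-21 + 12*16) + (-6 - 5)) = -16*((-21 + 192) - 11)/17 = -16*(171 - 11)/17 = -16/17*160 = -2560/17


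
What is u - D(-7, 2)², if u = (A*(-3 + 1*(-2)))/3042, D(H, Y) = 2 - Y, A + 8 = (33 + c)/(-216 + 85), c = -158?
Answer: 355/30654 ≈ 0.011581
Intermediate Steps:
A = -923/131 (A = -8 + (33 - 158)/(-216 + 85) = -8 - 125/(-131) = -8 - 125*(-1/131) = -8 + 125/131 = -923/131 ≈ -7.0458)
u = 355/30654 (u = -923*(-3 + 1*(-2))/131/3042 = -923*(-3 - 2)/131*(1/3042) = -923/131*(-5)*(1/3042) = (4615/131)*(1/3042) = 355/30654 ≈ 0.011581)
u - D(-7, 2)² = 355/30654 - (2 - 1*2)² = 355/30654 - (2 - 2)² = 355/30654 - 1*0² = 355/30654 - 1*0 = 355/30654 + 0 = 355/30654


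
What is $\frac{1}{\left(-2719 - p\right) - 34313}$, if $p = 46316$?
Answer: $- \frac{1}{83348} \approx -1.1998 \cdot 10^{-5}$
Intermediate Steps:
$\frac{1}{\left(-2719 - p\right) - 34313} = \frac{1}{\left(-2719 - 46316\right) - 34313} = \frac{1}{-49035 - 34313} = \frac{1}{-83348} = - \frac{1}{83348}$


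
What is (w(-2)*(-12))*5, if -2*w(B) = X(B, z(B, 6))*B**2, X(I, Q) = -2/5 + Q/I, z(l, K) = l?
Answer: 72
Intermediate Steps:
X(I, Q) = -2/5 + Q/I (X(I, Q) = -2*1/5 + Q/I = -2/5 + Q/I)
w(B) = -3*B**2/10 (w(B) = -(-2/5 + B/B)*B**2/2 = -(-2/5 + 1)*B**2/2 = -3*B**2/10)
(w(-2)*(-12))*5 = (-3/10*(-2)**2*(-12))*5 = (-3/10*4*(-12))*5 = -6/5*(-12)*5 = (72/5)*5 = 72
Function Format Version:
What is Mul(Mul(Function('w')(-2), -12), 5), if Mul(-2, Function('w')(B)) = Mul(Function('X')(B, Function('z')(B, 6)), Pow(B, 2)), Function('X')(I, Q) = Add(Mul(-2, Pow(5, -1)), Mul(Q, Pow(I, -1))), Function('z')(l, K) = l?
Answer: 72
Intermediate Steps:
Function('X')(I, Q) = Add(Rational(-2, 5), Mul(Q, Pow(I, -1))) (Function('X')(I, Q) = Add(Mul(-2, Rational(1, 5)), Mul(Q, Pow(I, -1))) = Add(Rational(-2, 5), Mul(Q, Pow(I, -1))))
Function('w')(B) = Mul(Rational(-3, 10), Pow(B, 2)) (Function('w')(B) = Mul(Rational(-1, 2), Mul(Add(Rational(-2, 5), Mul(B, Pow(B, -1))), Pow(B, 2))) = Mul(Rational(-1, 2), Mul(Add(Rational(-2, 5), 1), Pow(B, 2))) = Mul(Rational(-1, 2), Mul(Rational(3, 5), Pow(B, 2))) = Mul(Rational(-3, 10), Pow(B, 2)))
Mul(Mul(Function('w')(-2), -12), 5) = Mul(Mul(Mul(Rational(-3, 10), Pow(-2, 2)), -12), 5) = Mul(Mul(Mul(Rational(-3, 10), 4), -12), 5) = Mul(Mul(Rational(-6, 5), -12), 5) = Mul(Rational(72, 5), 5) = 72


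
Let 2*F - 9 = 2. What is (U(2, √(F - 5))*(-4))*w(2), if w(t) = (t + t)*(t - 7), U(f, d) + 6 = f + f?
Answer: -160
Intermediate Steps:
F = 11/2 (F = 9/2 + (½)*2 = 9/2 + 1 = 11/2 ≈ 5.5000)
U(f, d) = -6 + 2*f (U(f, d) = -6 + (f + f) = -6 + 2*f)
w(t) = 2*t*(-7 + t) (w(t) = (2*t)*(-7 + t) = 2*t*(-7 + t))
(U(2, √(F - 5))*(-4))*w(2) = ((-6 + 2*2)*(-4))*(2*2*(-7 + 2)) = ((-6 + 4)*(-4))*(2*2*(-5)) = -2*(-4)*(-20) = 8*(-20) = -160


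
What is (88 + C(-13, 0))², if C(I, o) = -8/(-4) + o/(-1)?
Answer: 8100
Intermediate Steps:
C(I, o) = 2 - o (C(I, o) = -8*(-¼) + o*(-1) = 2 - o)
(88 + C(-13, 0))² = (88 + (2 - 1*0))² = (88 + (2 + 0))² = (88 + 2)² = 90² = 8100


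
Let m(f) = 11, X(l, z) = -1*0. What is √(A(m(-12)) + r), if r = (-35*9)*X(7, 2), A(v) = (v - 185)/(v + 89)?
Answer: I*√174/10 ≈ 1.3191*I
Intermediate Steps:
X(l, z) = 0
A(v) = (-185 + v)/(89 + v)
r = 0 (r = -35*9*0 = -315*0 = 0)
√(A(m(-12)) + r) = √((-185 + 11)/(89 + 11) + 0) = √(-174/100 + 0) = √((1/100)*(-174) + 0) = √(-87/50 + 0) = √(-87/50) = I*√174/10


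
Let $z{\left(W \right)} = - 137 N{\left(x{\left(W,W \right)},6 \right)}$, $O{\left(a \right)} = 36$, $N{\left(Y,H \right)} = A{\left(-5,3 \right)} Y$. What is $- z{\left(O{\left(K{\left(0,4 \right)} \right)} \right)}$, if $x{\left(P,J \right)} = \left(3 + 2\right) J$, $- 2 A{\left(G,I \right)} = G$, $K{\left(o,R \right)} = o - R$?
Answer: $61650$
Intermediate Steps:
$A{\left(G,I \right)} = - \frac{G}{2}$
$x{\left(P,J \right)} = 5 J$
$N{\left(Y,H \right)} = \frac{5 Y}{2}$ ($N{\left(Y,H \right)} = \left(- \frac{1}{2}\right) \left(-5\right) Y = \frac{5 Y}{2}$)
$z{\left(W \right)} = - \frac{3425 W}{2}$ ($z{\left(W \right)} = - 137 \frac{5 \cdot 5 W}{2} = - 137 \frac{25 W}{2} = - \frac{3425 W}{2}$)
$- z{\left(O{\left(K{\left(0,4 \right)} \right)} \right)} = - \frac{\left(-3425\right) 36}{2} = \left(-1\right) \left(-61650\right) = 61650$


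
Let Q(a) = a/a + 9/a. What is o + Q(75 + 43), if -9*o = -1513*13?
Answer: 2322085/1062 ≈ 2186.5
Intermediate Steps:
Q(a) = 1 + 9/a
o = 19669/9 (o = -(-1513)*13/9 = -⅑*(-19669) = 19669/9 ≈ 2185.4)
o + Q(75 + 43) = 19669/9 + (9 + (75 + 43))/(75 + 43) = 19669/9 + (9 + 118)/118 = 19669/9 + (1/118)*127 = 19669/9 + 127/118 = 2322085/1062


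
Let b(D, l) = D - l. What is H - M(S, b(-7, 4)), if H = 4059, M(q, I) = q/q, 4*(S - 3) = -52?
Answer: 4058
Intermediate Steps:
S = -10 (S = 3 + (¼)*(-52) = 3 - 13 = -10)
M(q, I) = 1
H - M(S, b(-7, 4)) = 4059 - 1*1 = 4059 - 1 = 4058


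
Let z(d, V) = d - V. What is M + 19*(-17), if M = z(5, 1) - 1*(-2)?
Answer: -317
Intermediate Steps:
M = 6 (M = (5 - 1*1) - 1*(-2) = (5 - 1) + 2 = 4 + 2 = 6)
M + 19*(-17) = 6 + 19*(-17) = 6 - 323 = -317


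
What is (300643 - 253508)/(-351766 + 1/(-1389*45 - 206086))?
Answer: -1150912435/8589198337 ≈ -0.13400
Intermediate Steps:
(300643 - 253508)/(-351766 + 1/(-1389*45 - 206086)) = 47135/(-351766 + 1/(-62505 - 206086)) = 47135/(-351766 + 1/(-268591)) = 47135/(-351766 - 1/268591) = 47135/(-94481181707/268591) = 47135*(-268591/94481181707) = -1150912435/8589198337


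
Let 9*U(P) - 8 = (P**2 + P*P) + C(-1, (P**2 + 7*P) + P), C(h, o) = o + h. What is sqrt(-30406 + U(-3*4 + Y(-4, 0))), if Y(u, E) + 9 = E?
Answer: 22*I*sqrt(563)/3 ≈ 174.0*I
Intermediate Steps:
Y(u, E) = -9 + E
C(h, o) = h + o
U(P) = 7/9 + P**2/3 + 8*P/9 (U(P) = 8/9 + ((P**2 + P*P) + (-1 + ((P**2 + 7*P) + P)))/9 = 8/9 + ((P**2 + P**2) + (-1 + (P**2 + 8*P)))/9 = 8/9 + (2*P**2 + (-1 + P**2 + 8*P))/9 = 8/9 + (-1 + 3*P**2 + 8*P)/9 = 8/9 + (-1/9 + P**2/3 + 8*P/9) = 7/9 + P**2/3 + 8*P/9)
sqrt(-30406 + U(-3*4 + Y(-4, 0))) = sqrt(-30406 + (7/9 + (-3*4 + (-9 + 0))**2/3 + 8*(-3*4 + (-9 + 0))/9)) = sqrt(-30406 + (7/9 + (-12 - 9)**2/3 + 8*(-12 - 9)/9)) = sqrt(-30406 + (7/9 + (1/3)*(-21)**2 + (8/9)*(-21))) = sqrt(-30406 + (7/9 + (1/3)*441 - 56/3)) = sqrt(-30406 + (7/9 + 147 - 56/3)) = sqrt(-30406 + 1162/9) = sqrt(-272492/9) = 22*I*sqrt(563)/3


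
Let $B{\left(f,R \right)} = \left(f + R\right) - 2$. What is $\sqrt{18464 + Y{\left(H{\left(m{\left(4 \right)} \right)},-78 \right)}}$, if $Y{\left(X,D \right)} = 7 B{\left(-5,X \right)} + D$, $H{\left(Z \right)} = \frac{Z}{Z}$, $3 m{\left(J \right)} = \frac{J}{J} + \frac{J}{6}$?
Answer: $2 \sqrt{4586} \approx 135.44$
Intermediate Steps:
$B{\left(f,R \right)} = -2 + R + f$ ($B{\left(f,R \right)} = \left(R + f\right) - 2 = -2 + R + f$)
$m{\left(J \right)} = \frac{1}{3} + \frac{J}{18}$ ($m{\left(J \right)} = \frac{\frac{J}{J} + \frac{J}{6}}{3} = \frac{1 + J \frac{1}{6}}{3} = \frac{1 + \frac{J}{6}}{3} = \frac{1}{3} + \frac{J}{18}$)
$H{\left(Z \right)} = 1$
$Y{\left(X,D \right)} = -49 + D + 7 X$ ($Y{\left(X,D \right)} = 7 \left(-2 + X - 5\right) + D = 7 \left(-7 + X\right) + D = \left(-49 + 7 X\right) + D = -49 + D + 7 X$)
$\sqrt{18464 + Y{\left(H{\left(m{\left(4 \right)} \right)},-78 \right)}} = \sqrt{18464 - 120} = \sqrt{18344} = 2 \sqrt{4586}$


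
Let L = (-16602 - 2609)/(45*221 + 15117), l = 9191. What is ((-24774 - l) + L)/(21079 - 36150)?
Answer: 851250041/377709402 ≈ 2.2537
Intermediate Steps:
L = -19211/25062 (L = -19211/(9945 + 15117) = -19211/25062 ≈ -0.76654)
((-24774 - l) + L)/(21079 - 36150) = ((-24774 - 1*9191) - 19211/25062)/(21079 - 36150) = ((-24774 - 9191) - 19211/25062)/(-15071) = (-33965 - 19211/25062)*(-1/15071) = -851250041/25062*(-1/15071) = 851250041/377709402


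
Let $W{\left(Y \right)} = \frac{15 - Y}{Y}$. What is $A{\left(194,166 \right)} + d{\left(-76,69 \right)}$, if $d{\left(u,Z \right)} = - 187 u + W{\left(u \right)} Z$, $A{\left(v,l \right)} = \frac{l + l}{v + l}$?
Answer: $\frac{48325639}{3420} \approx 14130.0$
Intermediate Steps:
$A{\left(v,l \right)} = \frac{2 l}{l + v}$
$W{\left(Y \right)} = \frac{15 - Y}{Y}$
$d{\left(u,Z \right)} = - 187 u + \frac{Z \left(15 - u\right)}{u}$ ($d{\left(u,Z \right)} = - 187 u + \frac{15 - u}{u} Z = - 187 u + \frac{Z \left(15 - u\right)}{u}$)
$A{\left(194,166 \right)} + d{\left(-76,69 \right)} = 2 \cdot 166 \frac{1}{166 + 194} - \left(-14143 + \frac{1035}{76}\right) = 2 \cdot 166 \cdot \frac{1}{360} + \left(-69 + 14212 + 15 \cdot 69 \left(- \frac{1}{76}\right)\right) = 2 \cdot 166 \cdot \frac{1}{360} - - \frac{1073833}{76} = \frac{83}{90} + \frac{1073833}{76} = \frac{48325639}{3420}$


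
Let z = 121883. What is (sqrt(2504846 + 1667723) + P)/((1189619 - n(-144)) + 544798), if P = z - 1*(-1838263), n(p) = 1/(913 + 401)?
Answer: 2575631844/2279023937 + 1314*sqrt(4172569)/2279023937 ≈ 1.1313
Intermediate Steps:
n(p) = 1/1314
P = 1960146 (P = 121883 - 1*(-1838263) = 121883 + 1838263 = 1960146)
(sqrt(2504846 + 1667723) + P)/((1189619 - n(-144)) + 544798) = (sqrt(2504846 + 1667723) + 1960146)/((1189619 - 1*1/1314) + 544798) = (sqrt(4172569) + 1960146)/((1189619 - 1/1314) + 544798) = (1960146 + sqrt(4172569))/(1563159365/1314 + 544798) = (1960146 + sqrt(4172569))/(2279023937/1314) = (1960146 + sqrt(4172569))*(1314/2279023937) = 2575631844/2279023937 + 1314*sqrt(4172569)/2279023937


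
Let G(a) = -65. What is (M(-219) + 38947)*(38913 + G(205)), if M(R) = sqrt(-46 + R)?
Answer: 1513013056 + 38848*I*sqrt(265) ≈ 1.513e+9 + 6.324e+5*I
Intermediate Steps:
(M(-219) + 38947)*(38913 + G(205)) = (sqrt(-46 - 219) + 38947)*(38913 - 65) = (sqrt(-265) + 38947)*38848 = (I*sqrt(265) + 38947)*38848 = (38947 + I*sqrt(265))*38848 = 1513013056 + 38848*I*sqrt(265)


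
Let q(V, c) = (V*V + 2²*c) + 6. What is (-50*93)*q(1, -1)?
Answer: -13950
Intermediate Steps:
q(V, c) = 6 + V² + 4*c (q(V, c) = (V² + 4*c) + 6 = 6 + V² + 4*c)
(-50*93)*q(1, -1) = (-50*93)*(6 + 1² + 4*(-1)) = -4650*(6 + 1 - 4) = -4650*3 = -13950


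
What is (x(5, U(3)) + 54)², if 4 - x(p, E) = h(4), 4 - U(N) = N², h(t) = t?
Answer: 2916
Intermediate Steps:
U(N) = 4 - N²
x(p, E) = 0 (x(p, E) = 4 - 1*4 = 4 - 4 = 0)
(x(5, U(3)) + 54)² = (0 + 54)² = 54² = 2916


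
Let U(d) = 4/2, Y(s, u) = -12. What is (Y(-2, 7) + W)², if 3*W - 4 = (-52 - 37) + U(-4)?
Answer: 14161/9 ≈ 1573.4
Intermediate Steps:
U(d) = 2 (U(d) = 4*(½) = 2)
W = -83/3 (W = 4/3 + ((-52 - 37) + 2)/3 = 4/3 + (-89 + 2)/3 = 4/3 + (⅓)*(-87) = 4/3 - 29 = -83/3 ≈ -27.667)
(Y(-2, 7) + W)² = (-12 - 83/3)² = (-119/3)² = 14161/9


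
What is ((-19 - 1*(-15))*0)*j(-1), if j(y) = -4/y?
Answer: 0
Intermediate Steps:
((-19 - 1*(-15))*0)*j(-1) = ((-19 - 1*(-15))*0)*(-4/(-1)) = ((-19 + 15)*0)*(-4*(-1)) = -4*0*4 = 0*4 = 0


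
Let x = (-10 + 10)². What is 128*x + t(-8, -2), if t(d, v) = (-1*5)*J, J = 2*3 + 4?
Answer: -50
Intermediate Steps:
J = 10 (J = 6 + 4 = 10)
t(d, v) = -50 (t(d, v) = -1*5*10 = -5*10 = -50)
x = 0 (x = 0² = 0)
128*x + t(-8, -2) = 128*0 - 50 = 0 - 50 = -50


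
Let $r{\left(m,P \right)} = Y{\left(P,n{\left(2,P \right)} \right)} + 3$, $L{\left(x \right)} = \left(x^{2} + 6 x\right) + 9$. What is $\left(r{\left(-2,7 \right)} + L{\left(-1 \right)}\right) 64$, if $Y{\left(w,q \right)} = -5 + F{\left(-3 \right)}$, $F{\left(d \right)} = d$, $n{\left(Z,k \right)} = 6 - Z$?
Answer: $-64$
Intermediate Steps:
$Y{\left(w,q \right)} = -8$ ($Y{\left(w,q \right)} = -5 - 3 = -8$)
$L{\left(x \right)} = 9 + x^{2} + 6 x$
$r{\left(m,P \right)} = -5$ ($r{\left(m,P \right)} = -8 + 3 = -5$)
$\left(r{\left(-2,7 \right)} + L{\left(-1 \right)}\right) 64 = \left(-5 + \left(9 + \left(-1\right)^{2} + 6 \left(-1\right)\right)\right) 64 = \left(-5 + \left(9 + 1 - 6\right)\right) 64 = \left(-5 + 4\right) 64 = \left(-1\right) 64 = -64$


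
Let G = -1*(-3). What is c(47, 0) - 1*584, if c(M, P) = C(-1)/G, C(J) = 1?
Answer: -1751/3 ≈ -583.67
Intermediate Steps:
G = 3
c(M, P) = 1/3
c(47, 0) - 1*584 = 1/3 - 1*584 = 1/3 - 584 = -1751/3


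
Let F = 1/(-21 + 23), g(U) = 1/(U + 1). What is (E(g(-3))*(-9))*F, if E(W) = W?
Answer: 9/4 ≈ 2.2500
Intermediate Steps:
g(U) = 1/(1 + U)
F = ½ (F = 1/2 = ½ ≈ 0.50000)
(E(g(-3))*(-9))*F = (-9/(1 - 3))*(½) = (-9/(-2))*(½) = -½*(-9)*(½) = (9/2)*(½) = 9/4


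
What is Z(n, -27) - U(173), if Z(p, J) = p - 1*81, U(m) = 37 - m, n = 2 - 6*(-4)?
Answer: 81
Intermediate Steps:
n = 26 (n = 2 + 24 = 26)
Z(p, J) = -81 + p (Z(p, J) = p - 81 = -81 + p)
Z(n, -27) - U(173) = (-81 + 26) - (37 - 1*173) = -55 - (37 - 173) = -55 - 1*(-136) = -55 + 136 = 81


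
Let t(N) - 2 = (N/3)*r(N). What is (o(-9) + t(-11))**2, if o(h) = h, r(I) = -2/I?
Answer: 529/9 ≈ 58.778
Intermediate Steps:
t(N) = 4/3 (t(N) = 2 + (N/3)*(-2/N) = 2 - 2/3 = 4/3)
(o(-9) + t(-11))**2 = (-9 + 4/3)**2 = (-23/3)**2 = 529/9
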